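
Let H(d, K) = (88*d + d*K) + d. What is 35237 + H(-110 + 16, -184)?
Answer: 44167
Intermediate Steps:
H(d, K) = 89*d + K*d (H(d, K) = (88*d + K*d) + d = 89*d + K*d)
35237 + H(-110 + 16, -184) = 35237 + (-110 + 16)*(89 - 184) = 35237 - 94*(-95) = 35237 + 8930 = 44167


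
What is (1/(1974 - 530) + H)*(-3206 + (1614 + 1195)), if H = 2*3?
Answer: -3440005/1444 ≈ -2382.3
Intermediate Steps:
H = 6
(1/(1974 - 530) + H)*(-3206 + (1614 + 1195)) = (1/(1974 - 530) + 6)*(-3206 + (1614 + 1195)) = (1/1444 + 6)*(-3206 + 2809) = (1/1444 + 6)*(-397) = (8665/1444)*(-397) = -3440005/1444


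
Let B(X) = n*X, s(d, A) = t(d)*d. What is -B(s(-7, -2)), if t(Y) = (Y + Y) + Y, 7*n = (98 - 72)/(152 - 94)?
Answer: -273/29 ≈ -9.4138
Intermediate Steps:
n = 13/203 (n = ((98 - 72)/(152 - 94))/7 = (26/58)/7 = (26*(1/58))/7 = (⅐)*(13/29) = 13/203 ≈ 0.064039)
t(Y) = 3*Y (t(Y) = 2*Y + Y = 3*Y)
s(d, A) = 3*d² (s(d, A) = (3*d)*d = 3*d²)
B(X) = 13*X/203
-B(s(-7, -2)) = -13*3*(-7)²/203 = -13*3*49/203 = -13*147/203 = -1*273/29 = -273/29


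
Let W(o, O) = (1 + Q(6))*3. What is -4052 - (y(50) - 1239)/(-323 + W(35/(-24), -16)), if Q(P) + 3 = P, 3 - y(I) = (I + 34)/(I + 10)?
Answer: -6307047/1555 ≈ -4056.0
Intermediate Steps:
y(I) = 3 - (34 + I)/(10 + I) (y(I) = 3 - (I + 34)/(I + 10) = 3 - (34 + I)/(10 + I))
Q(P) = -3 + P
W(o, O) = 12 (W(o, O) = (1 + (-3 + 6))*3 = (1 + 3)*3 = 4*3 = 12)
-4052 - (y(50) - 1239)/(-323 + W(35/(-24), -16)) = -4052 - (2*(-2 + 50)/(10 + 50) - 1239)/(-323 + 12) = -4052 - (2*48/60 - 1239)/(-311) = -4052 - (2*(1/60)*48 - 1239)*(-1)/311 = -4052 - (8/5 - 1239)*(-1)/311 = -4052 - (-6187)*(-1)/(5*311) = -4052 - 1*6187/1555 = -4052 - 6187/1555 = -6307047/1555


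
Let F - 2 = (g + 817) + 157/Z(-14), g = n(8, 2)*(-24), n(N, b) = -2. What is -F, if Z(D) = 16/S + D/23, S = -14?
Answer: -219217/282 ≈ -777.37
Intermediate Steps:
g = 48 (g = -2*(-24) = 48)
Z(D) = -8/7 + D/23 (Z(D) = 16/(-14) + D/23 = 16*(-1/14) + D*(1/23) = -8/7 + D/23)
F = 219217/282 (F = 2 + ((48 + 817) + 157/(-8/7 + (1/23)*(-14))) = 2 + (865 + 157/(-8/7 - 14/23)) = 2 + (865 + 157/(-282/161)) = 2 + (865 + 157*(-161/282)) = 2 + (865 - 25277/282) = 2 + 218653/282 = 219217/282 ≈ 777.37)
-F = -1*219217/282 = -219217/282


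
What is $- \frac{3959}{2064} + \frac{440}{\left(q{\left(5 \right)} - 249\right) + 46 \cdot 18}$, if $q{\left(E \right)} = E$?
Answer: $- \frac{175487}{150672} \approx -1.1647$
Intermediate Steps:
$- \frac{3959}{2064} + \frac{440}{\left(q{\left(5 \right)} - 249\right) + 46 \cdot 18} = - \frac{3959}{2064} + \frac{440}{\left(5 - 249\right) + 46 \cdot 18} = \left(-3959\right) \frac{1}{2064} + \frac{440}{-244 + 828} = - \frac{3959}{2064} + \frac{440}{584} = - \frac{3959}{2064} + 440 \cdot \frac{1}{584} = - \frac{3959}{2064} + \frac{55}{73} = - \frac{175487}{150672}$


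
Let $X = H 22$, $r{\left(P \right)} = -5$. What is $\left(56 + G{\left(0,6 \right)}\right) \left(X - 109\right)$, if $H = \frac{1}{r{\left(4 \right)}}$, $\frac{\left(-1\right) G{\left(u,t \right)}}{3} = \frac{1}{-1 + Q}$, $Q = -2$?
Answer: $- \frac{32319}{5} \approx -6463.8$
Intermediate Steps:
$G{\left(u,t \right)} = 1$ ($G{\left(u,t \right)} = - \frac{3}{-1 - 2} = - \frac{3}{-3} = \left(-3\right) \left(- \frac{1}{3}\right) = 1$)
$H = - \frac{1}{5}$ ($H = \frac{1}{-5} = - \frac{1}{5} \approx -0.2$)
$X = - \frac{22}{5}$ ($X = \left(- \frac{1}{5}\right) 22 = - \frac{22}{5} \approx -4.4$)
$\left(56 + G{\left(0,6 \right)}\right) \left(X - 109\right) = \left(56 + 1\right) \left(- \frac{22}{5} - 109\right) = 57 \left(- \frac{22}{5} - 109\right) = 57 \left(- \frac{567}{5}\right) = - \frac{32319}{5}$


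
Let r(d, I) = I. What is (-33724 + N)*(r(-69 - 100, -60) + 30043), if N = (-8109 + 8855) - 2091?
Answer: -1051473827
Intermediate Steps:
N = -1345 (N = 746 - 2091 = -1345)
(-33724 + N)*(r(-69 - 100, -60) + 30043) = (-33724 - 1345)*(-60 + 30043) = -35069*29983 = -1051473827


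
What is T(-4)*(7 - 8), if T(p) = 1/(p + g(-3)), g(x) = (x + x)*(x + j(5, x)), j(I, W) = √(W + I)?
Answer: -7/62 - 3*√2/62 ≈ -0.18133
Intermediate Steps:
j(I, W) = √(I + W)
g(x) = 2*x*(x + √(5 + x)) (g(x) = (x + x)*(x + √(5 + x)) = (2*x)*(x + √(5 + x)) = 2*x*(x + √(5 + x)))
T(p) = 1/(18 + p - 6*√2) (T(p) = 1/(p + 2*(-3)*(-3 + √(5 - 3))) = 1/(p + 2*(-3)*(-3 + √2)) = 1/(p + (18 - 6*√2)) = 1/(18 + p - 6*√2))
T(-4)*(7 - 8) = (7 - 8)/(18 - 4 - 6*√2) = -1/(14 - 6*√2)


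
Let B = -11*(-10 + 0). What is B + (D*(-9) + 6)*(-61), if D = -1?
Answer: -805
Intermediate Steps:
B = 110 (B = -11*(-10) = 110)
B + (D*(-9) + 6)*(-61) = 110 + (-1*(-9) + 6)*(-61) = 110 + (9 + 6)*(-61) = 110 + 15*(-61) = 110 - 915 = -805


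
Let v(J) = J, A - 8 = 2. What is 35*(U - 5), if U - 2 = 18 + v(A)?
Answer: 875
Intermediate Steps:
A = 10 (A = 8 + 2 = 10)
U = 30 (U = 2 + (18 + 10) = 2 + 28 = 30)
35*(U - 5) = 35*(30 - 5) = 35*25 = 875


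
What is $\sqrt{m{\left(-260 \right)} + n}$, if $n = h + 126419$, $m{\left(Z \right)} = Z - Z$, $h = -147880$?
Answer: $i \sqrt{21461} \approx 146.5 i$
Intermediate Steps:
$m{\left(Z \right)} = 0$
$n = -21461$ ($n = -147880 + 126419 = -21461$)
$\sqrt{m{\left(-260 \right)} + n} = \sqrt{0 - 21461} = \sqrt{-21461} = i \sqrt{21461}$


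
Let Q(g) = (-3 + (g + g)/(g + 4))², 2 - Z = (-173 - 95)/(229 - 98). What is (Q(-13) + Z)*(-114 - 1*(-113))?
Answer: -43061/10611 ≈ -4.0581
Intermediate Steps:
Z = 530/131 (Z = 2 - (-173 - 95)/(229 - 98) = 2 - (-268)/131 = 2 - 1*(-268/131) = 2 + 268/131 = 530/131 ≈ 4.0458)
Q(g) = (-3 + 2*g/(4 + g))² (Q(g) = (-3 + (2*g)/(4 + g))² = (-3 + 2*g/(4 + g))²)
(Q(-13) + Z)*(-114 - 1*(-113)) = ((12 - 13)²/(4 - 13)² + 530/131)*(-114 - 1*(-113)) = ((-1)²/(-9)² + 530/131)*(-114 + 113) = ((1/81)*1 + 530/131)*(-1) = (1/81 + 530/131)*(-1) = (43061/10611)*(-1) = -43061/10611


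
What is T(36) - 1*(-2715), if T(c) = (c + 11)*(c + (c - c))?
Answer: 4407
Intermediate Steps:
T(c) = c*(11 + c) (T(c) = (11 + c)*(c + 0) = (11 + c)*c = c*(11 + c))
T(36) - 1*(-2715) = 36*(11 + 36) - 1*(-2715) = 36*47 + 2715 = 1692 + 2715 = 4407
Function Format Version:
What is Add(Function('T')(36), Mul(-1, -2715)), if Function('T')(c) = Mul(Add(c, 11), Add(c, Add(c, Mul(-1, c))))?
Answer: 4407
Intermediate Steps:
Function('T')(c) = Mul(c, Add(11, c)) (Function('T')(c) = Mul(Add(11, c), Add(c, 0)) = Mul(Add(11, c), c) = Mul(c, Add(11, c)))
Add(Function('T')(36), Mul(-1, -2715)) = Add(Mul(36, Add(11, 36)), Mul(-1, -2715)) = Add(Mul(36, 47), 2715) = Add(1692, 2715) = 4407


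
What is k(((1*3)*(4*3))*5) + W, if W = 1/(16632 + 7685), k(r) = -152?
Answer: -3696183/24317 ≈ -152.00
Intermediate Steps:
W = 1/24317 ≈ 4.1123e-5
k(((1*3)*(4*3))*5) + W = -152 + 1/24317 = -3696183/24317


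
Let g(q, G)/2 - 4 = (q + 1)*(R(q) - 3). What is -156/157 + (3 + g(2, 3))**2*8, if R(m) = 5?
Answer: 664268/157 ≈ 4231.0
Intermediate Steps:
g(q, G) = 12 + 4*q (g(q, G) = 8 + 2*((q + 1)*(5 - 3)) = 8 + 2*((1 + q)*2) = 8 + 2*(2 + 2*q) = 8 + (4 + 4*q) = 12 + 4*q)
-156/157 + (3 + g(2, 3))**2*8 = -156/157 + (3 + (12 + 4*2))**2*8 = -156*1/157 + (3 + (12 + 8))**2*8 = -156/157 + (3 + 20)**2*8 = -156/157 + 23**2*8 = -156/157 + 529*8 = -156/157 + 4232 = 664268/157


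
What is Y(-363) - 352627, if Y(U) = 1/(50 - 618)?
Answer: -200292137/568 ≈ -3.5263e+5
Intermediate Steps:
Y(U) = -1/568 (Y(U) = 1/(-568) = -1/568)
Y(-363) - 352627 = -1/568 - 352627 = -200292137/568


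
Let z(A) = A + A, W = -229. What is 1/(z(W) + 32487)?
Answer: 1/32029 ≈ 3.1222e-5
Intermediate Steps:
z(A) = 2*A
1/(z(W) + 32487) = 1/(2*(-229) + 32487) = 1/(-458 + 32487) = 1/32029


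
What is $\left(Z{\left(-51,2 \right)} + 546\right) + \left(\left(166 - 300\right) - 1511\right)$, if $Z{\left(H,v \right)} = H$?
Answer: $-1150$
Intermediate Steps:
$\left(Z{\left(-51,2 \right)} + 546\right) + \left(\left(166 - 300\right) - 1511\right) = \left(-51 + 546\right) + \left(\left(166 - 300\right) - 1511\right) = 495 - 1645 = -1150$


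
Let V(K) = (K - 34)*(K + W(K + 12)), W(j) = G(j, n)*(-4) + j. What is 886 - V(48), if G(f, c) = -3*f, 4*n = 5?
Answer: -10706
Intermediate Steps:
n = 5/4 (n = (¼)*5 = 5/4 ≈ 1.2500)
W(j) = 13*j (W(j) = -3*j*(-4) + j = 12*j + j = 13*j)
V(K) = (-34 + K)*(156 + 14*K) (V(K) = (K - 34)*(K + 13*(K + 12)) = (-34 + K)*(K + 13*(12 + K)) = (-34 + K)*(K + (156 + 13*K)) = (-34 + K)*(156 + 14*K))
886 - V(48) = 886 - (-5304 - 320*48 + 14*48²) = 886 - (-5304 - 15360 + 14*2304) = 886 - (-5304 - 15360 + 32256) = 886 - 1*11592 = 886 - 11592 = -10706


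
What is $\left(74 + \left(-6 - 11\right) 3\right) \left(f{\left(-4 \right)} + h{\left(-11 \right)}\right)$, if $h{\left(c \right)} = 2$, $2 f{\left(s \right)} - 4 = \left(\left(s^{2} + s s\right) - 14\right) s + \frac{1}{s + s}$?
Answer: $- \frac{11799}{16} \approx -737.44$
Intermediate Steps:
$f{\left(s \right)} = 2 + \frac{1}{4 s} + \frac{s \left(-14 + 2 s^{2}\right)}{2}$ ($f{\left(s \right)} = 2 + \frac{\left(\left(s^{2} + s s\right) - 14\right) s + \frac{1}{s + s}}{2} = 2 + \frac{\left(\left(s^{2} + s^{2}\right) - 14\right) s + \frac{1}{2 s}}{2} = 2 + \frac{\left(2 s^{2} - 14\right) s + \frac{1}{2 s}}{2} = 2 + \frac{\left(-14 + 2 s^{2}\right) s + \frac{1}{2 s}}{2} = 2 + \frac{s \left(-14 + 2 s^{2}\right) + \frac{1}{2 s}}{2} = 2 + \frac{\frac{1}{2 s} + s \left(-14 + 2 s^{2}\right)}{2} = 2 + \left(\frac{1}{4 s} + \frac{s \left(-14 + 2 s^{2}\right)}{2}\right) = 2 + \frac{1}{4 s} + \frac{s \left(-14 + 2 s^{2}\right)}{2}$)
$\left(74 + \left(-6 - 11\right) 3\right) \left(f{\left(-4 \right)} + h{\left(-11 \right)}\right) = \left(74 + \left(-6 - 11\right) 3\right) \left(\left(2 + \left(-4\right)^{3} - -28 + \frac{1}{4 \left(-4\right)}\right) + 2\right) = \left(74 - 51\right) \left(\left(2 - 64 + 28 + \frac{1}{4} \left(- \frac{1}{4}\right)\right) + 2\right) = \left(74 - 51\right) \left(\left(2 - 64 + 28 - \frac{1}{16}\right) + 2\right) = 23 \left(- \frac{545}{16} + 2\right) = 23 \left(- \frac{513}{16}\right) = - \frac{11799}{16}$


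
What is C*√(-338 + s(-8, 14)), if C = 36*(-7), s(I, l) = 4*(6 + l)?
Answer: -252*I*√258 ≈ -4047.7*I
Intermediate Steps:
s(I, l) = 24 + 4*l
C = -252
C*√(-338 + s(-8, 14)) = -252*√(-338 + (24 + 4*14)) = -252*√(-338 + (24 + 56)) = -252*√(-338 + 80) = -252*I*√258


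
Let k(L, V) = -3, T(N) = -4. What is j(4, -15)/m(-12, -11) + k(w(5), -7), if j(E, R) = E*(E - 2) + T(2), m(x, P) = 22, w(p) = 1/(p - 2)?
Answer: -31/11 ≈ -2.8182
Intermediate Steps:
w(p) = 1/(-2 + p)
j(E, R) = -4 + E*(-2 + E) (j(E, R) = E*(E - 2) - 4 = E*(-2 + E) - 4 = -4 + E*(-2 + E))
j(4, -15)/m(-12, -11) + k(w(5), -7) = (-4 + 4² - 2*4)/22 - 3 = (-4 + 16 - 8)*(1/22) - 3 = 4*(1/22) - 3 = 2/11 - 3 = -31/11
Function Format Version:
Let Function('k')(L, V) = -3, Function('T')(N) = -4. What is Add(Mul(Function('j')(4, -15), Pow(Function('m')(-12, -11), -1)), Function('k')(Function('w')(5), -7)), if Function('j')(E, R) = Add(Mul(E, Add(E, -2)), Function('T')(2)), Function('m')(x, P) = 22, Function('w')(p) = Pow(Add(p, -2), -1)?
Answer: Rational(-31, 11) ≈ -2.8182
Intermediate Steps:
Function('w')(p) = Pow(Add(-2, p), -1)
Function('j')(E, R) = Add(-4, Mul(E, Add(-2, E))) (Function('j')(E, R) = Add(Mul(E, Add(E, -2)), -4) = Add(Mul(E, Add(-2, E)), -4) = Add(-4, Mul(E, Add(-2, E))))
Add(Mul(Function('j')(4, -15), Pow(Function('m')(-12, -11), -1)), Function('k')(Function('w')(5), -7)) = Add(Mul(Add(-4, Pow(4, 2), Mul(-2, 4)), Pow(22, -1)), -3) = Add(Mul(Add(-4, 16, -8), Rational(1, 22)), -3) = Add(Mul(4, Rational(1, 22)), -3) = Add(Rational(2, 11), -3) = Rational(-31, 11)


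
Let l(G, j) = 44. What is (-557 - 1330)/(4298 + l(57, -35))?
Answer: -1887/4342 ≈ -0.43459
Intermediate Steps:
(-557 - 1330)/(4298 + l(57, -35)) = (-557 - 1330)/(4298 + 44) = -1887/4342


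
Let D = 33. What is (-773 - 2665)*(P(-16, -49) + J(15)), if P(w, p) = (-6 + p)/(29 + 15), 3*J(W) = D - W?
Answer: -32661/2 ≈ -16331.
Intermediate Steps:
J(W) = 11 - W/3 (J(W) = (33 - W)/3 = 11 - W/3)
P(w, p) = -3/22 + p/44 (P(w, p) = (-6 + p)/44 = (-6 + p)*(1/44) = -3/22 + p/44)
(-773 - 2665)*(P(-16, -49) + J(15)) = (-773 - 2665)*((-3/22 + (1/44)*(-49)) + (11 - 1/3*15)) = -3438*((-3/22 - 49/44) + (11 - 5)) = -3438*(-5/4 + 6) = -3438*19/4 = -32661/2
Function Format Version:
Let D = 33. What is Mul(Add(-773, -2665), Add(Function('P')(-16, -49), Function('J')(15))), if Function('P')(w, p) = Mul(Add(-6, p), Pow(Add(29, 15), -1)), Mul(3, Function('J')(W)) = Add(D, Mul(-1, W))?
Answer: Rational(-32661, 2) ≈ -16331.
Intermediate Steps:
Function('J')(W) = Add(11, Mul(Rational(-1, 3), W)) (Function('J')(W) = Mul(Rational(1, 3), Add(33, Mul(-1, W))) = Add(11, Mul(Rational(-1, 3), W)))
Function('P')(w, p) = Add(Rational(-3, 22), Mul(Rational(1, 44), p)) (Function('P')(w, p) = Mul(Add(-6, p), Pow(44, -1)) = Mul(Add(-6, p), Rational(1, 44)) = Add(Rational(-3, 22), Mul(Rational(1, 44), p)))
Mul(Add(-773, -2665), Add(Function('P')(-16, -49), Function('J')(15))) = Mul(Add(-773, -2665), Add(Add(Rational(-3, 22), Mul(Rational(1, 44), -49)), Add(11, Mul(Rational(-1, 3), 15)))) = Mul(-3438, Add(Add(Rational(-3, 22), Rational(-49, 44)), Add(11, -5))) = Mul(-3438, Add(Rational(-5, 4), 6)) = Mul(-3438, Rational(19, 4)) = Rational(-32661, 2)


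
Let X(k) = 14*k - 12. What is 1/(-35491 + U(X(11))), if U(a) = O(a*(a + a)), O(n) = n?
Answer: 1/4837 ≈ 0.00020674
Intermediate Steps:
X(k) = -12 + 14*k
U(a) = 2*a**2 (U(a) = a*(a + a) = a*(2*a) = 2*a**2)
1/(-35491 + U(X(11))) = 1/(-35491 + 2*(-12 + 14*11)**2) = 1/(-35491 + 2*(-12 + 154)**2) = 1/(-35491 + 2*142**2) = 1/(-35491 + 2*20164) = 1/(-35491 + 40328) = 1/4837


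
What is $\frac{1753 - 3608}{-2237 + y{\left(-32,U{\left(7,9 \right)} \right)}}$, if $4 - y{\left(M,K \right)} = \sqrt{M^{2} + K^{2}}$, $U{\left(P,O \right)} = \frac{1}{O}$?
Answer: $\frac{335519415}{403806464} - \frac{16695 \sqrt{82945}}{403806464} \approx 0.81898$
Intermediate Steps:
$y{\left(M,K \right)} = 4 - \sqrt{K^{2} + M^{2}}$ ($y{\left(M,K \right)} = 4 - \sqrt{M^{2} + K^{2}} = 4 - \sqrt{K^{2} + M^{2}}$)
$\frac{1753 - 3608}{-2237 + y{\left(-32,U{\left(7,9 \right)} \right)}} = \frac{1753 - 3608}{-2237 + \left(4 - \sqrt{\left(\frac{1}{9}\right)^{2} + \left(-32\right)^{2}}\right)} = - \frac{1855}{-2237 + \left(4 - \sqrt{\left(\frac{1}{9}\right)^{2} + 1024}\right)} = - \frac{1855}{-2237 + \left(4 - \sqrt{\frac{1}{81} + 1024}\right)} = - \frac{1855}{-2237 + \left(4 - \sqrt{\frac{82945}{81}}\right)} = - \frac{1855}{-2237 + \left(4 - \frac{\sqrt{82945}}{9}\right)} = - \frac{1855}{-2233 - \frac{\sqrt{82945}}{9}}$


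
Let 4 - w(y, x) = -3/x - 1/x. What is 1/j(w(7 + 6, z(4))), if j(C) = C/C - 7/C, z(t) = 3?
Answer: -16/5 ≈ -3.2000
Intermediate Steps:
w(y, x) = 4 + 4/x (w(y, x) = 4 - (-3/x - 1/x) = 4 - (-4)/x = 4 + 4/x)
j(C) = 1 - 7/C
1/j(w(7 + 6, z(4))) = 1/((-7 + (4 + 4/3))/(4 + 4/3)) = 1/((-7 + 16/3)/(16/3)) = 1/((3/16)*(-5/3)) = 1/(-5/16) = -16/5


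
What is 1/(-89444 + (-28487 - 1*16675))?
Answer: -1/134606 ≈ -7.4291e-6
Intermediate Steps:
1/(-89444 + (-28487 - 1*16675)) = 1/(-89444 + (-28487 - 16675)) = 1/(-89444 - 45162) = 1/(-134606) = -1/134606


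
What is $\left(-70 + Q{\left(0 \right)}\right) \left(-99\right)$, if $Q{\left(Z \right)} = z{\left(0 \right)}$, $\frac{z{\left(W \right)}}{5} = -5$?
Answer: $9405$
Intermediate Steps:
$z{\left(W \right)} = -25$ ($z{\left(W \right)} = 5 \left(-5\right) = -25$)
$Q{\left(Z \right)} = -25$
$\left(-70 + Q{\left(0 \right)}\right) \left(-99\right) = \left(-70 - 25\right) \left(-99\right) = \left(-95\right) \left(-99\right) = 9405$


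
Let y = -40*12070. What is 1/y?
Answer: -1/482800 ≈ -2.0713e-6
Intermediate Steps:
y = -482800
1/y = 1/(-482800) = -1/482800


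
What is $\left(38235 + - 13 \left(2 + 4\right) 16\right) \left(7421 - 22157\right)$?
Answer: $-545040432$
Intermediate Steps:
$\left(38235 + - 13 \left(2 + 4\right) 16\right) \left(7421 - 22157\right) = \left(38235 + \left(-13\right) 6 \cdot 16\right) \left(-14736\right) = \left(38235 - 1248\right) \left(-14736\right) = 36987 \left(-14736\right) = -545040432$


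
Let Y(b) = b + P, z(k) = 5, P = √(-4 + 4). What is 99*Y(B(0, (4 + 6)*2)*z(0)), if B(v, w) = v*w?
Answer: 0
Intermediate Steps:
P = 0 (P = √0 = 0)
Y(b) = b (Y(b) = b + 0 = b)
99*Y(B(0, (4 + 6)*2)*z(0)) = 99*((0*((4 + 6)*2))*5) = 99*((0*(10*2))*5) = 99*((0*20)*5) = 99*(0*5) = 99*0 = 0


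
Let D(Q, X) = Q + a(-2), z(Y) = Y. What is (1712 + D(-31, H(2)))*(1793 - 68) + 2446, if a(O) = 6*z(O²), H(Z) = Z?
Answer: 2943571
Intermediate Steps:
a(O) = 6*O²
D(Q, X) = 24 + Q (D(Q, X) = Q + 6*(-2)² = Q + 6*4 = Q + 24 = 24 + Q)
(1712 + D(-31, H(2)))*(1793 - 68) + 2446 = (1712 + (24 - 31))*(1793 - 68) + 2446 = (1712 - 7)*1725 + 2446 = 1705*1725 + 2446 = 2941125 + 2446 = 2943571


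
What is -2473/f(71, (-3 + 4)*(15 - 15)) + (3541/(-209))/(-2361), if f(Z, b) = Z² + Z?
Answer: -400732595/840837096 ≈ -0.47659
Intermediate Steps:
f(Z, b) = Z + Z²
-2473/f(71, (-3 + 4)*(15 - 15)) + (3541/(-209))/(-2361) = -2473*1/(71*(1 + 71)) + (3541/(-209))/(-2361) = -2473/(71*72) + (3541*(-1/209))*(-1/2361) = -2473/5112 - 3541/209*(-1/2361) = -2473*1/5112 + 3541/493449 = -2473/5112 + 3541/493449 = -400732595/840837096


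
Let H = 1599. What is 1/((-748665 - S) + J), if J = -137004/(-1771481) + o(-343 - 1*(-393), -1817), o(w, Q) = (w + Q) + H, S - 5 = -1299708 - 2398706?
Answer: 1771481/5225117979060 ≈ 3.3903e-7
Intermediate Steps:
S = -3698409 (S = 5 + (-1299708 - 2398706) = 5 - 3698414 = -3698409)
o(w, Q) = 1599 + Q + w (o(w, Q) = (w + Q) + 1599 = (Q + w) + 1599 = 1599 + Q + w)
J = -297471804/1771481 (J = -137004/(-1771481) + (1599 - 1817 + (-343 - 1*(-393))) = -137004*(-1/1771481) + (1599 - 1817 + (-343 + 393)) = 137004/1771481 + (1599 - 1817 + 50) = 137004/1771481 - 168 = -297471804/1771481 ≈ -167.92)
1/((-748665 - S) + J) = 1/((-748665 - 1*(-3698409)) - 297471804/1771481) = 1/((-748665 + 3698409) - 297471804/1771481) = 1/(2949744 - 297471804/1771481) = 1/(5225117979060/1771481) = 1771481/5225117979060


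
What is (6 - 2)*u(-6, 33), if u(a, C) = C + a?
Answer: 108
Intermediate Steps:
(6 - 2)*u(-6, 33) = (6 - 2)*(33 - 6) = 4*27 = 108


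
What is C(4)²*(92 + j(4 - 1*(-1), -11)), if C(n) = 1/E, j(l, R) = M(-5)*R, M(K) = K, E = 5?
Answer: 147/25 ≈ 5.8800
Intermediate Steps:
j(l, R) = -5*R
C(n) = ⅕ (C(n) = 1/5 = 1*(⅕) = ⅕)
C(4)²*(92 + j(4 - 1*(-1), -11)) = (⅕)²*(92 - 5*(-11)) = (92 + 55)/25 = (1/25)*147 = 147/25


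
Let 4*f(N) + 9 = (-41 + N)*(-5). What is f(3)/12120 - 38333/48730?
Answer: -184956371/236243040 ≈ -0.78291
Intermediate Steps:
f(N) = 49 - 5*N/4 (f(N) = -9/4 + ((-41 + N)*(-5))/4 = -9/4 + (205 - 5*N)/4 = -9/4 + (205/4 - 5*N/4) = 49 - 5*N/4)
f(3)/12120 - 38333/48730 = (49 - 5/4*3)/12120 - 38333/48730 = (49 - 15/4)*(1/12120) - 38333*1/48730 = (181/4)*(1/12120) - 38333/48730 = 181/48480 - 38333/48730 = -184956371/236243040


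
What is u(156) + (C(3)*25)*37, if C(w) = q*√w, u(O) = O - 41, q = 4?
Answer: 115 + 3700*√3 ≈ 6523.6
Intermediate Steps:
u(O) = -41 + O
C(w) = 4*√w
u(156) + (C(3)*25)*37 = (-41 + 156) + ((4*√3)*25)*37 = 115 + (100*√3)*37 = 115 + 3700*√3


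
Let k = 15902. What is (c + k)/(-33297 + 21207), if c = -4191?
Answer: -11711/12090 ≈ -0.96865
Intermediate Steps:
(c + k)/(-33297 + 21207) = (-4191 + 15902)/(-33297 + 21207) = 11711/(-12090) = 11711*(-1/12090) = -11711/12090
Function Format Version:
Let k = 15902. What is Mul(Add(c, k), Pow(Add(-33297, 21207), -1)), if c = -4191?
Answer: Rational(-11711, 12090) ≈ -0.96865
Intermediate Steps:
Mul(Add(c, k), Pow(Add(-33297, 21207), -1)) = Mul(Add(-4191, 15902), Pow(Add(-33297, 21207), -1)) = Mul(11711, Pow(-12090, -1)) = Mul(11711, Rational(-1, 12090)) = Rational(-11711, 12090)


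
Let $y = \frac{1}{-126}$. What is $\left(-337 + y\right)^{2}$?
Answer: $\frac{1803106369}{15876} \approx 1.1357 \cdot 10^{5}$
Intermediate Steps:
$y = - \frac{1}{126} \approx -0.0079365$
$\left(-337 + y\right)^{2} = \left(-337 - \frac{1}{126}\right)^{2} = \left(- \frac{42463}{126}\right)^{2} = \frac{1803106369}{15876}$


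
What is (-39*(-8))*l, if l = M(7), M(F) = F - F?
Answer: 0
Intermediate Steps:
M(F) = 0
l = 0
(-39*(-8))*l = -39*(-8)*0 = 312*0 = 0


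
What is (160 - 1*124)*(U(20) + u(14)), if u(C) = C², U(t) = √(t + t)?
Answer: 7056 + 72*√10 ≈ 7283.7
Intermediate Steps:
U(t) = √2*√t (U(t) = √(2*t) = √2*√t)
(160 - 1*124)*(U(20) + u(14)) = (160 - 1*124)*(√2*√20 + 14²) = (160 - 124)*(√2*(2*√5) + 196) = 36*(2*√10 + 196) = 36*(196 + 2*√10) = 7056 + 72*√10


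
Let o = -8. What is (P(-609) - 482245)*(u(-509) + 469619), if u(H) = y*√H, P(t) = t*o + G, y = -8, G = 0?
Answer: -224183430887 + 3818984*I*√509 ≈ -2.2418e+11 + 8.616e+7*I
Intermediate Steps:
P(t) = -8*t (P(t) = t*(-8) + 0 = -8*t + 0 = -8*t)
u(H) = -8*√H
(P(-609) - 482245)*(u(-509) + 469619) = (-8*(-609) - 482245)*(-8*I*√509 + 469619) = (4872 - 482245)*(-8*I*√509 + 469619) = -477373*(-8*I*√509 + 469619) = -477373*(469619 - 8*I*√509) = -224183430887 + 3818984*I*√509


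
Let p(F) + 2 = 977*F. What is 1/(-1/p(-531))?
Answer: 518789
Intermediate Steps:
p(F) = -2 + 977*F
1/(-1/p(-531)) = 1/(-1/(-2 + 977*(-531))) = 1/(-1/(-2 - 518787)) = 1/(-1/(-518789)) = 1/(-1*(-1/518789)) = 1/(1/518789) = 518789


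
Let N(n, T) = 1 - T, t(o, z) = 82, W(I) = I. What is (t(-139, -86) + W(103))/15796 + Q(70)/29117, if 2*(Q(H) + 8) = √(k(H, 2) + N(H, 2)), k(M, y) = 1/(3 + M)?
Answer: 478207/41812012 + 3*I*√146/2125541 ≈ 0.011437 + 1.7054e-5*I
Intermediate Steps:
Q(H) = -8 + √(-1 + 1/(3 + H))/2 (Q(H) = -8 + √(1/(3 + H) + (1 - 1*2))/2 = -8 + √(1/(3 + H) + (1 - 2))/2 = -8 + √(1/(3 + H) - 1)/2 = -8 + √(-1 + 1/(3 + H))/2)
(t(-139, -86) + W(103))/15796 + Q(70)/29117 = (82 + 103)/15796 + (-8 + √((-2 - 1*70)/(3 + 70))/2)/29117 = 185*(1/15796) + (-8 + √((-2 - 70)/73)/2)*(1/29117) = 185/15796 + (-8 + √((1/73)*(-72))/2)*(1/29117) = 185/15796 + (-8 + √(-72/73)/2)*(1/29117) = 185/15796 + (-8 + (6*I*√146/73)/2)*(1/29117) = 185/15796 + (-8 + 3*I*√146/73)*(1/29117) = 185/15796 + (-8/29117 + 3*I*√146/2125541) = 478207/41812012 + 3*I*√146/2125541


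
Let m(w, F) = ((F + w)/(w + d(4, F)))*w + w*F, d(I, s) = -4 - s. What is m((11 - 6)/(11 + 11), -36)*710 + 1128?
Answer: -37904753/7799 ≈ -4860.2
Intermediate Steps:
m(w, F) = F*w + w*(F + w)/(-4 + w - F) (m(w, F) = ((F + w)/(w + (-4 - F)))*w + w*F = ((F + w)/(-4 + w - F))*w + F*w = w*(F + w)/(-4 + w - F) + F*w = F*w + w*(F + w)/(-4 + w - F))
m((11 - 6)/(11 + 11), -36)*710 + 1128 = (((11 - 6)/(11 + 11))*((11 - 6)/(11 + 11) - 1*(-36)² - 3*(-36) - 36*(11 - 6)/(11 + 11))/(-4 + (11 - 6)/(11 + 11) - 1*(-36)))*710 + 1128 = ((5/22)*(5/22 - 1*1296 + 108 - 180/22)/(-4 + 5/22 + 36))*710 + 1128 = ((5*(1/22))*(5*(1/22) - 1296 + 108 - 180/22)/(-4 + 5*(1/22) + 36))*710 + 1128 = (5*(5/22 - 1296 + 108 - 36*5/22)/(22*(-4 + 5/22 + 36)))*710 + 1128 = (5*(5/22 - 1296 + 108 - 90/11)/(22*(709/22)))*710 + 1128 = ((5/22)*(22/709)*(-26311/22))*710 + 1128 = -131555/15598*710 + 1128 = -46702025/7799 + 1128 = -37904753/7799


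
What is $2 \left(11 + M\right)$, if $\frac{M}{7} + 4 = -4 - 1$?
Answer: $-104$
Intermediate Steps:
$M = -63$ ($M = -28 + 7 \left(-4 - 1\right) = -28 + 7 \left(-5\right) = -28 - 35 = -63$)
$2 \left(11 + M\right) = 2 \left(11 - 63\right) = 2 \left(-52\right) = -104$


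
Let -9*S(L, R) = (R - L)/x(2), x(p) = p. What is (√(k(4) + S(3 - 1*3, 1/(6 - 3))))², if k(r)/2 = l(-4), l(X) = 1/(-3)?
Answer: -37/54 ≈ -0.68519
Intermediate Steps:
l(X) = -⅓
S(L, R) = -R/18 + L/18 (S(L, R) = -(R - L)/(9*2) = -(R/2 - L/2)/9 = -R/18 + L/18)
k(r) = -⅔ (k(r) = 2*(-⅓) = -⅔)
(√(k(4) + S(3 - 1*3, 1/(6 - 3))))² = (√(-⅔ + (-1/(18*(6 - 3)) + (3 - 1*3)/18)))² = (√(-⅔ + (-1/18/3 + (3 - 3)/18)))² = (√(-⅔ + (-1/18*⅓ + (1/18)*0)))² = (√(-⅔ + (-1/54 + 0)))² = (√(-⅔ - 1/54))² = (√(-37/54))² = (I*√222/18)² = -37/54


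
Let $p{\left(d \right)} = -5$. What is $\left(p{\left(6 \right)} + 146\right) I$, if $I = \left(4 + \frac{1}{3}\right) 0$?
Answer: $0$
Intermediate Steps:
$I = 0$ ($I = \left(4 + \frac{1}{3}\right) 0 = \frac{13}{3} \cdot 0 = 0$)
$\left(p{\left(6 \right)} + 146\right) I = \left(-5 + 146\right) 0 = 141 \cdot 0 = 0$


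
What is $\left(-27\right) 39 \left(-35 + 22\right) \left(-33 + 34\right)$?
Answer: $13689$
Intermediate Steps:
$\left(-27\right) 39 \left(-35 + 22\right) \left(-33 + 34\right) = - 1053 \left(\left(-13\right) 1\right) = \left(-1053\right) \left(-13\right) = 13689$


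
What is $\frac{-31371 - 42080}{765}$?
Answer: $- \frac{73451}{765} \approx -96.014$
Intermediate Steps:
$\frac{-31371 - 42080}{765} = \left(-73451\right) \frac{1}{765} = - \frac{73451}{765}$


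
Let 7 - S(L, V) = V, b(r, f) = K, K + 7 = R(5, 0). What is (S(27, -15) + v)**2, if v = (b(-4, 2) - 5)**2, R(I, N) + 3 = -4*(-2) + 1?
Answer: 3364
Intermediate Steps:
R(I, N) = 6 (R(I, N) = -3 + (-4*(-2) + 1) = -3 + (8 + 1) = -3 + 9 = 6)
K = -1 (K = -7 + 6 = -1)
b(r, f) = -1
S(L, V) = 7 - V
v = 36 (v = (-1 - 5)**2 = (-6)**2 = 36)
(S(27, -15) + v)**2 = ((7 - 1*(-15)) + 36)**2 = ((7 + 15) + 36)**2 = (22 + 36)**2 = 58**2 = 3364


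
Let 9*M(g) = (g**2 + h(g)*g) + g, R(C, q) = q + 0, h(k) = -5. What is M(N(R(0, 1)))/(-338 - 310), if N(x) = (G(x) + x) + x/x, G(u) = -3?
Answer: -5/5832 ≈ -0.00085734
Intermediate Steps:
R(C, q) = q
N(x) = -2 + x (N(x) = (-3 + x) + x/x = (-3 + x) + 1 = -2 + x)
M(g) = -4*g/9 + g**2/9 (M(g) = ((g**2 - 5*g) + g)/9 = (g**2 - 4*g)/9 = -4*g/9 + g**2/9)
M(N(R(0, 1)))/(-338 - 310) = ((-2 + 1)*(-4 + (-2 + 1))/9)/(-338 - 310) = ((1/9)*(-1)*(-4 - 1))/(-648) = ((1/9)*(-1)*(-5))*(-1/648) = (5/9)*(-1/648) = -5/5832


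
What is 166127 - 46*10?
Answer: 165667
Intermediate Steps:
166127 - 46*10 = 166127 - 460 = 165667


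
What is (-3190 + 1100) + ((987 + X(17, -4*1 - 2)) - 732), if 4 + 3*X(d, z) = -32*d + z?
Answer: -6059/3 ≈ -2019.7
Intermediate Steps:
X(d, z) = -4/3 - 32*d/3 + z/3 (X(d, z) = -4/3 + (-32*d + z)/3 = -4/3 + (z - 32*d)/3 = -4/3 + (-32*d/3 + z/3) = -4/3 - 32*d/3 + z/3)
(-3190 + 1100) + ((987 + X(17, -4*1 - 2)) - 732) = (-3190 + 1100) + ((987 + (-4/3 - 32/3*17 + (-4*1 - 2)/3)) - 732) = -2090 + ((987 + (-4/3 - 544/3 + (-4 - 2)/3)) - 732) = -2090 + ((987 + (-4/3 - 544/3 + (⅓)*(-6))) - 732) = -2090 + ((987 + (-4/3 - 544/3 - 2)) - 732) = -2090 + ((987 - 554/3) - 732) = -2090 + (2407/3 - 732) = -2090 + 211/3 = -6059/3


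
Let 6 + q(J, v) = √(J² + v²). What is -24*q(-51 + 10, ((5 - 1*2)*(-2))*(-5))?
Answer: 144 - 24*√2581 ≈ -1075.3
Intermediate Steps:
q(J, v) = -6 + √(J² + v²)
-24*q(-51 + 10, ((5 - 1*2)*(-2))*(-5)) = -24*(-6 + √((-51 + 10)² + (((5 - 1*2)*(-2))*(-5))²)) = -24*(-6 + √((-41)² + (((5 - 2)*(-2))*(-5))²)) = -24*(-6 + √(1681 + ((3*(-2))*(-5))²)) = -24*(-6 + √(1681 + (-6*(-5))²)) = -24*(-6 + √(1681 + 30²)) = -24*(-6 + √(1681 + 900)) = -24*(-6 + √2581) = 144 - 24*√2581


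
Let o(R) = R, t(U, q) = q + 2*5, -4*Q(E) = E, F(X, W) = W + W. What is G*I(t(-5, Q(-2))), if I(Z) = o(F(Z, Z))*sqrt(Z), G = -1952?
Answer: -20496*sqrt(42) ≈ -1.3283e+5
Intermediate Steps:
F(X, W) = 2*W
Q(E) = -E/4
t(U, q) = 10 + q (t(U, q) = q + 10 = 10 + q)
I(Z) = 2*Z**(3/2) (I(Z) = (2*Z)*sqrt(Z) = 2*Z**(3/2))
G*I(t(-5, Q(-2))) = -3904*(10 - 1/4*(-2))**(3/2) = -3904*(10 + 1/2)**(3/2) = -3904*(21/2)**(3/2) = -3904*21*sqrt(42)/4 = -20496*sqrt(42)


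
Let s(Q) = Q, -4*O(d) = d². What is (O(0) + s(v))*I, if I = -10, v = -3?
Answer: 30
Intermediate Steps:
O(d) = -d²/4
(O(0) + s(v))*I = (-¼*0² - 3)*(-10) = (-¼*0 - 3)*(-10) = (0 - 3)*(-10) = -3*(-10) = 30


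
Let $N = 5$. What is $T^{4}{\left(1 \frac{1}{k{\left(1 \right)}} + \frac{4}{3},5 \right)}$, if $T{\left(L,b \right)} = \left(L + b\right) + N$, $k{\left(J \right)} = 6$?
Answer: $\frac{279841}{16} \approx 17490.0$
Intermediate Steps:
$T{\left(L,b \right)} = 5 + L + b$ ($T{\left(L,b \right)} = \left(L + b\right) + 5 = 5 + L + b$)
$T^{4}{\left(1 \frac{1}{k{\left(1 \right)}} + \frac{4}{3},5 \right)} = \left(5 + \left(1 \cdot \frac{1}{6} + \frac{4}{3}\right) + 5\right)^{4} = \left(5 + \left(1 \cdot \frac{1}{6} + 4 \cdot \frac{1}{3}\right) + 5\right)^{4} = \left(5 + \left(\frac{1}{6} + \frac{4}{3}\right) + 5\right)^{4} = \left(5 + \frac{3}{2} + 5\right)^{4} = \left(\frac{23}{2}\right)^{4} = \frac{279841}{16}$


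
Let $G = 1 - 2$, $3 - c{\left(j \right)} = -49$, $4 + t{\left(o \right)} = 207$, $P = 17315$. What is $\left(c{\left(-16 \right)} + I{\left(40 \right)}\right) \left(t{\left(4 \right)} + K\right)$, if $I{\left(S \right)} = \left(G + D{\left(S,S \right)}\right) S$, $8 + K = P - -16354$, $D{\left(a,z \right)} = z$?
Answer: $54588768$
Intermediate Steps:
$t{\left(o \right)} = 203$ ($t{\left(o \right)} = -4 + 207 = 203$)
$c{\left(j \right)} = 52$ ($c{\left(j \right)} = 3 - -49 = 3 + 49 = 52$)
$G = -1$ ($G = 1 - 2 = -1$)
$K = 33661$ ($K = -8 + \left(17315 - -16354\right) = -8 + \left(17315 + 16354\right) = -8 + 33669 = 33661$)
$I{\left(S \right)} = S \left(-1 + S\right)$ ($I{\left(S \right)} = \left(-1 + S\right) S = S \left(-1 + S\right)$)
$\left(c{\left(-16 \right)} + I{\left(40 \right)}\right) \left(t{\left(4 \right)} + K\right) = \left(52 + 40 \left(-1 + 40\right)\right) \left(203 + 33661\right) = \left(52 + 40 \cdot 39\right) 33864 = \left(52 + 1560\right) 33864 = 1612 \cdot 33864 = 54588768$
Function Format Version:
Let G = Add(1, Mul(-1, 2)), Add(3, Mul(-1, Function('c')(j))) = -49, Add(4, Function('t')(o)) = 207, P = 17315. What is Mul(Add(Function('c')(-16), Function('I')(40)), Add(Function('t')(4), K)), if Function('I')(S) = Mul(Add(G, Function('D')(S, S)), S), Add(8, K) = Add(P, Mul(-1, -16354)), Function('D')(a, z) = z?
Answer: 54588768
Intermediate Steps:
Function('t')(o) = 203 (Function('t')(o) = Add(-4, 207) = 203)
Function('c')(j) = 52 (Function('c')(j) = Add(3, Mul(-1, -49)) = Add(3, 49) = 52)
G = -1 (G = Add(1, -2) = -1)
K = 33661 (K = Add(-8, Add(17315, Mul(-1, -16354))) = Add(-8, Add(17315, 16354)) = Add(-8, 33669) = 33661)
Function('I')(S) = Mul(S, Add(-1, S)) (Function('I')(S) = Mul(Add(-1, S), S) = Mul(S, Add(-1, S)))
Mul(Add(Function('c')(-16), Function('I')(40)), Add(Function('t')(4), K)) = Mul(Add(52, Mul(40, Add(-1, 40))), Add(203, 33661)) = Mul(Add(52, Mul(40, 39)), 33864) = Mul(Add(52, 1560), 33864) = Mul(1612, 33864) = 54588768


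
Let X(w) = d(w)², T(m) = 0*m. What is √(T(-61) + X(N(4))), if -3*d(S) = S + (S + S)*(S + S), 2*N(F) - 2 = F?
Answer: 13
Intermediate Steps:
N(F) = 1 + F/2
d(S) = -4*S²/3 - S/3 (d(S) = -(S + (S + S)*(S + S))/3 = -(S + (2*S)*(2*S))/3 = -(S + 4*S²)/3 = -4*S²/3 - S/3)
T(m) = 0
X(w) = w²*(1 + 4*w)²/9 (X(w) = (-w*(1 + 4*w)/3)² = w²*(1 + 4*w)²/9)
√(T(-61) + X(N(4))) = √(0 + (1 + (½)*4)²*(1 + 4*(1 + (½)*4))²/9) = √(0 + (1 + 2)²*(1 + 4*(1 + 2))²/9) = √(0 + (⅑)*3²*(1 + 4*3)²) = √(0 + (⅑)*9*(1 + 12)²) = √(0 + (⅑)*9*13²) = √(0 + (⅑)*9*169) = √(0 + 169) = √169 = 13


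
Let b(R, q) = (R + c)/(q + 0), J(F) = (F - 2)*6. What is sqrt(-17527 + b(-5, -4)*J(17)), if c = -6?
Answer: I*sqrt(69118)/2 ≈ 131.45*I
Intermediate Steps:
J(F) = -12 + 6*F (J(F) = (-2 + F)*6 = -12 + 6*F)
b(R, q) = (-6 + R)/q (b(R, q) = (R - 6)/(q + 0) = (-6 + R)/q)
sqrt(-17527 + b(-5, -4)*J(17)) = sqrt(-17527 + ((-6 - 5)/(-4))*(-12 + 6*17)) = sqrt(-17527 + (-1/4*(-11))*(-12 + 102)) = sqrt(-17527 + (11/4)*90) = sqrt(-17527 + 495/2) = sqrt(-34559/2) = I*sqrt(69118)/2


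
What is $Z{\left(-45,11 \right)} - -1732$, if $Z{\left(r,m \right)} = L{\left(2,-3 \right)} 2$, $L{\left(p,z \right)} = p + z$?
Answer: $1730$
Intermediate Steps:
$Z{\left(r,m \right)} = -2$ ($Z{\left(r,m \right)} = \left(2 - 3\right) 2 = \left(-1\right) 2 = -2$)
$Z{\left(-45,11 \right)} - -1732 = -2 - -1732 = -2 + 1732 = 1730$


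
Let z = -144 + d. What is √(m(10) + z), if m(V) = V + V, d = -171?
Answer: I*√295 ≈ 17.176*I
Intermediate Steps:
m(V) = 2*V
z = -315 (z = -144 - 171 = -315)
√(m(10) + z) = √(2*10 - 315) = √(20 - 315) = √(-295) = I*√295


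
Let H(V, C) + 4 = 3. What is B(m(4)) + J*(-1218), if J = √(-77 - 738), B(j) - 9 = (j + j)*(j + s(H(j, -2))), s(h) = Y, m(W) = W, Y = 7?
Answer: 97 - 1218*I*√815 ≈ 97.0 - 34772.0*I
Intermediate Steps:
H(V, C) = -1 (H(V, C) = -4 + 3 = -1)
s(h) = 7
B(j) = 9 + 2*j*(7 + j) (B(j) = 9 + (j + j)*(j + 7) = 9 + (2*j)*(7 + j) = 9 + 2*j*(7 + j))
J = I*√815 (J = √(-815) = I*√815 ≈ 28.548*I)
B(m(4)) + J*(-1218) = (9 + 2*4² + 14*4) + (I*√815)*(-1218) = (9 + 2*16 + 56) - 1218*I*√815 = (9 + 32 + 56) - 1218*I*√815 = 97 - 1218*I*√815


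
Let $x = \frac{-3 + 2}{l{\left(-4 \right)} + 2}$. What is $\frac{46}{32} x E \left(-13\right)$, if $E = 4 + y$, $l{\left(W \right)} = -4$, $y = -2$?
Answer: $- \frac{299}{16} \approx -18.688$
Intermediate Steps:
$E = 2$ ($E = 4 - 2 = 2$)
$x = \frac{1}{2}$ ($x = \frac{-3 + 2}{-4 + 2} = - \frac{1}{-2} = \left(-1\right) \left(- \frac{1}{2}\right) = \frac{1}{2} \approx 0.5$)
$\frac{46}{32} x E \left(-13\right) = \frac{46}{32} \cdot \frac{1}{2} \cdot 2 \left(-13\right) = 46 \cdot \frac{1}{32} \cdot \frac{1}{2} \left(-26\right) = \frac{23}{16} \cdot \frac{1}{2} \left(-26\right) = \frac{23}{32} \left(-26\right) = - \frac{299}{16}$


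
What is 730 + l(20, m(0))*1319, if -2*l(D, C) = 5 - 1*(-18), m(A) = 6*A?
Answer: -28877/2 ≈ -14439.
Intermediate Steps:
l(D, C) = -23/2 (l(D, C) = -(5 - 1*(-18))/2 = -(5 + 18)/2 = -1/2*23 = -23/2)
730 + l(20, m(0))*1319 = 730 - 23/2*1319 = 730 - 30337/2 = -28877/2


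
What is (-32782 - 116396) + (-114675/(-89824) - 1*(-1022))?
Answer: -13307849869/89824 ≈ -1.4815e+5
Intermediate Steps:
(-32782 - 116396) + (-114675/(-89824) - 1*(-1022)) = -149178 + (-114675*(-1/89824) + 1022) = -149178 + (114675/89824 + 1022) = -149178 + 91914803/89824 = -13307849869/89824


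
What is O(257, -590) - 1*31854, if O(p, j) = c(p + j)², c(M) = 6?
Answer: -31818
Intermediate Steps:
O(p, j) = 36 (O(p, j) = 6² = 36)
O(257, -590) - 1*31854 = 36 - 1*31854 = 36 - 31854 = -31818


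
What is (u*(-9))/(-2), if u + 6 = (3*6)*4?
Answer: 297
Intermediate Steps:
u = 66 (u = -6 + (3*6)*4 = -6 + 18*4 = -6 + 72 = 66)
(u*(-9))/(-2) = (66*(-9))/(-2) = -594*(-½) = 297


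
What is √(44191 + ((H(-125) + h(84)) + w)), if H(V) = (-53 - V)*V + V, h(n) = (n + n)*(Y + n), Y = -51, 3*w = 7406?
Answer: 2*√96927/3 ≈ 207.55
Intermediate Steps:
w = 7406/3 (w = (⅓)*7406 = 7406/3 ≈ 2468.7)
h(n) = 2*n*(-51 + n) (h(n) = (n + n)*(-51 + n) = (2*n)*(-51 + n) = 2*n*(-51 + n))
H(V) = V + V*(-53 - V) (H(V) = V*(-53 - V) + V = V + V*(-53 - V))
√(44191 + ((H(-125) + h(84)) + w)) = √(44191 + ((-1*(-125)*(52 - 125) + 2*84*(-51 + 84)) + 7406/3)) = √(44191 + ((-1*(-125)*(-73) + 2*84*33) + 7406/3)) = √(44191 + ((-9125 + 5544) + 7406/3)) = √(44191 + (-3581 + 7406/3)) = √(44191 - 3337/3) = √(129236/3) = 2*√96927/3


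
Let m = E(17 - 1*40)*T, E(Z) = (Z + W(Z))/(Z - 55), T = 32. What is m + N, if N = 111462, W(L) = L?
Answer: 4347754/39 ≈ 1.1148e+5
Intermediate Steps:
E(Z) = 2*Z/(-55 + Z) (E(Z) = (Z + Z)/(Z - 55) = (2*Z)/(-55 + Z) = 2*Z/(-55 + Z))
m = 736/39 (m = (2*(17 - 1*40)/(-55 + (17 - 1*40)))*32 = (2*(17 - 40)/(-55 + (17 - 40)))*32 = (2*(-23)/(-55 - 23))*32 = (2*(-23)/(-78))*32 = (2*(-23)*(-1/78))*32 = (23/39)*32 = 736/39 ≈ 18.872)
m + N = 736/39 + 111462 = 4347754/39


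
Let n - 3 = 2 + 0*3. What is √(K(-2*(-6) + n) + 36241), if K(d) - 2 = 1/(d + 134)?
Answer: √826376794/151 ≈ 190.38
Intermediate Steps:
n = 5 (n = 3 + (2 + 0*3) = 3 + (2 + 0) = 3 + 2 = 5)
K(d) = 2 + 1/(134 + d) (K(d) = 2 + 1/(d + 134) = 2 + 1/(134 + d))
√(K(-2*(-6) + n) + 36241) = √((269 + 2*(-2*(-6) + 5))/(134 + (-2*(-6) + 5)) + 36241) = √((269 + 2*(12 + 5))/(134 + (12 + 5)) + 36241) = √((269 + 2*17)/(134 + 17) + 36241) = √((269 + 34)/151 + 36241) = √((1/151)*303 + 36241) = √(303/151 + 36241) = √(5472694/151) = √826376794/151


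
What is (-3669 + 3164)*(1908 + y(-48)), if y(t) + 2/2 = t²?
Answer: -2126555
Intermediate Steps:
y(t) = -1 + t²
(-3669 + 3164)*(1908 + y(-48)) = (-3669 + 3164)*(1908 + (-1 + (-48)²)) = -505*(1908 + (-1 + 2304)) = -505*(1908 + 2303) = -505*4211 = -2126555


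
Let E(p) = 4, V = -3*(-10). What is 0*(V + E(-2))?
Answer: 0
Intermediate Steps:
V = 30
0*(V + E(-2)) = 0*(30 + 4) = 0*34 = 0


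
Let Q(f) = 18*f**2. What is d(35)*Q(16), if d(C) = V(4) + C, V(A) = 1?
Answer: 165888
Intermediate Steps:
d(C) = 1 + C
d(35)*Q(16) = (1 + 35)*(18*16**2) = 36*(18*256) = 36*4608 = 165888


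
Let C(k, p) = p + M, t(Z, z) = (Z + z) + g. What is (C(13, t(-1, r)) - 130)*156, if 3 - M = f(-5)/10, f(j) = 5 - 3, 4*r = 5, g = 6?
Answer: -94341/5 ≈ -18868.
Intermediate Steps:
r = 5/4 (r = (¼)*5 = 5/4 ≈ 1.2500)
t(Z, z) = 6 + Z + z (t(Z, z) = (Z + z) + 6 = 6 + Z + z)
f(j) = 2
M = 14/5 (M = 3 - 2/10 = 3 - 1*⅕ = 3 - ⅕ = 14/5 ≈ 2.8000)
C(k, p) = 14/5 + p (C(k, p) = p + 14/5 = 14/5 + p)
(C(13, t(-1, r)) - 130)*156 = ((14/5 + (6 - 1 + 5/4)) - 130)*156 = ((14/5 + 25/4) - 130)*156 = (181/20 - 130)*156 = -2419/20*156 = -94341/5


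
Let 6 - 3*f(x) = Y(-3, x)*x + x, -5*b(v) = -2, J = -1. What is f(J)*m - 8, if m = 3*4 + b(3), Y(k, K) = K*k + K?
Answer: 146/5 ≈ 29.200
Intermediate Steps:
Y(k, K) = K + K*k
b(v) = ⅖ (b(v) = -⅕*(-2) = ⅖)
f(x) = 2 - x/3 + 2*x²/3 (f(x) = 2 - ((x*(1 - 3))*x + x)/3 = 2 - ((x*(-2))*x + x)/3 = 2 - ((-2*x)*x + x)/3 = 2 - (-2*x² + x)/3 = 2 - (x - 2*x²)/3 = 2 + (-x/3 + 2*x²/3) = 2 - x/3 + 2*x²/3)
m = 62/5 (m = 3*4 + ⅖ = 12 + ⅖ = 62/5 ≈ 12.400)
f(J)*m - 8 = (2 - ⅓*(-1) + (⅔)*(-1)²)*(62/5) - 8 = (2 + ⅓ + (⅔)*1)*(62/5) - 8 = (2 + ⅓ + ⅔)*(62/5) - 8 = 3*(62/5) - 8 = 186/5 - 8 = 146/5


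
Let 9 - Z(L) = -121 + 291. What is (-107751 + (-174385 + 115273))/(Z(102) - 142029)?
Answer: 166863/142190 ≈ 1.1735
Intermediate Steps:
Z(L) = -161 (Z(L) = 9 - (-121 + 291) = 9 - 1*170 = 9 - 170 = -161)
(-107751 + (-174385 + 115273))/(Z(102) - 142029) = (-107751 + (-174385 + 115273))/(-161 - 142029) = (-107751 - 59112)/(-142190) = -166863*(-1/142190) = 166863/142190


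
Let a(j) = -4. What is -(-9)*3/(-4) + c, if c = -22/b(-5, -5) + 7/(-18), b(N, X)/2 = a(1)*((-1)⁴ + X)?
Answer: -1127/144 ≈ -7.8264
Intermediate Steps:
b(N, X) = -8 - 8*X (b(N, X) = 2*(-4*((-1)⁴ + X)) = 2*(-4*(1 + X)) = 2*(-4 - 4*X) = -8 - 8*X)
c = -155/144 (c = -22/(-8 - 8*(-5)) + 7/(-18) = -22/(-8 + 40) + 7*(-1/18) = -22/32 - 7/18 = -22*1/32 - 7/18 = -11/16 - 7/18 = -155/144 ≈ -1.0764)
-(-9)*3/(-4) + c = -(-9)*3/(-4) - 155/144 = -(-9)*3*(-¼) - 155/144 = -(-9)*(-3)/4 - 155/144 = -1*27/4 - 155/144 = -27/4 - 155/144 = -1127/144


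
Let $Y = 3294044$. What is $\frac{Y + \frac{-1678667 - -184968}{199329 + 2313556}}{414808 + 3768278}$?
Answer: $\frac{2759184087747}{3503871354370} \approx 0.78747$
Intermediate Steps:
$\frac{Y + \frac{-1678667 - -184968}{199329 + 2313556}}{414808 + 3768278} = \frac{3294044 + \frac{-1678667 - -184968}{199329 + 2313556}}{414808 + 3768278} = \frac{3294044 + \frac{-1678667 + 184968}{2512885}}{4183086} = \left(3294044 - \frac{1493699}{2512885}\right) \frac{1}{4183086} = \frac{8277552263241}{2512885} \cdot \frac{1}{4183086} = \frac{2759184087747}{3503871354370}$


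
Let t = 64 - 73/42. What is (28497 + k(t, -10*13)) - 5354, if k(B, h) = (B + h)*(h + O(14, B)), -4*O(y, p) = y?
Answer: 901209/28 ≈ 32186.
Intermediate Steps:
O(y, p) = -y/4
t = 2615/42 (t = 64 - 73/42 = 2615/42 ≈ 62.262)
k(B, h) = (-7/2 + h)*(B + h) (k(B, h) = (B + h)*(h - 1/4*14) = (B + h)*(h - 7/2) = (B + h)*(-7/2 + h) = (-7/2 + h)*(B + h))
(28497 + k(t, -10*13)) - 5354 = (28497 + ((-10*13)**2 - 7/2*2615/42 - (-35)*13 + 2615*(-10*13)/42)) - 5354 = (28497 + ((-130)**2 - 2615/12 - 7/2*(-130) + (2615/42)*(-130))) - 5354 = (28497 + (16900 - 2615/12 + 455 - 169975/21)) - 5354 = (28497 + 253205/28) - 5354 = 1051121/28 - 5354 = 901209/28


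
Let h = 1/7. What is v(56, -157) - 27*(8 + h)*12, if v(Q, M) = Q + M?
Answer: -19175/7 ≈ -2739.3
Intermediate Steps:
h = ⅐ ≈ 0.14286
v(Q, M) = M + Q
v(56, -157) - 27*(8 + h)*12 = (-157 + 56) - 27*(8 + ⅐)*12 = -101 - 27*(57/7)*12 = -101 - 1539*12/7 = -101 - 1*18468/7 = -101 - 18468/7 = -19175/7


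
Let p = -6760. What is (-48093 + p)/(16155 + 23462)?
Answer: -54853/39617 ≈ -1.3846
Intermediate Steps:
(-48093 + p)/(16155 + 23462) = (-48093 - 6760)/(16155 + 23462) = -54853/39617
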